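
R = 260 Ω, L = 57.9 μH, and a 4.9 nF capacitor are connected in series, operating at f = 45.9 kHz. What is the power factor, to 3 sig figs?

0.352

ω = 2πf = 288400 rad/s
X_L = ωL = 16.7 Ω
X_C = 1/(ωC) = 708 Ω
Net reactance X = X_L − X_C = -691 Ω
Z = 260 − j691 Ω
|Z| = √(260² + 691²) = 738 Ω
∠Z = arctan(-691/260) = -69.4°
cos φ = cos(-69.4°) = 0.352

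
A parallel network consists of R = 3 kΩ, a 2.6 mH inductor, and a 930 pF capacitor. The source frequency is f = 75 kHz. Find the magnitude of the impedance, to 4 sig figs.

ω = 2πf = 471200 rad/s
X_L = ωL = 1225 Ω
X_C = 1/(ωC) = 2282 Ω
Parallel: admittances add. Y = 1/R + 1/(jωL) + jωC
Y = (0.0003333 − j0.0003779) S
|Y| = 0.0005039 S → |Z| = 1/|Y| = 1984 Ω, ∠Z = −∠Y = 48.59°

1984 Ω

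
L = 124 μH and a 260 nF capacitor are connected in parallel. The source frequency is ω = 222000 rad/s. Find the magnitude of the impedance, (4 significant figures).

X_L = ωL = 27.53 Ω
X_C = 1/(ωC) = 17.33 Ω
Parallel: admittances add. Y = 1/(jωL) + jωC
Y = (0 + j0.02139) S
|Y| = 0.02139 S → |Z| = 1/|Y| = 46.74 Ω, ∠Z = −∠Y = -90.00°

46.74 Ω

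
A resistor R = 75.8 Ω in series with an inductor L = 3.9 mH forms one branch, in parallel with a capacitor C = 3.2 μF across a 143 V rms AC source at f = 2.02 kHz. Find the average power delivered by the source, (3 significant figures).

ω = 2πf = 12690 rad/s
X_L = ωL = 49.5 Ω
X_C = 1/(ωC) = 24.6 Ω
Branch 1 (R+jX_L): Z₁ = 75.8 + j49.5 Ω, |Z₁| = 90.5 Ω
Branch 2 (−jX_C): Z₂ = −j24.6 Ω
Parallel: Z = Z₁Z₂/(Z₁+Z₂), |Z| = 27.9 Ω, ∠Z = -75.0°
I = V/|Z| = 5.12 A
P = VI cos φ = 143 × 5.12 × cos(-75.0°) = 189 W

189 W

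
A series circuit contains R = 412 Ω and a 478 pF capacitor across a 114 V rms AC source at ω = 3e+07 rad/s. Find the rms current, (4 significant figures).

272.8 mA

X_C = 1/(ωC) = 69.74 Ω
Z = 412.0 − j69.74 Ω
|Z| = √(412.0² + 69.74²) = 417.9 Ω
I = V/|Z| = 114/417.9 = 272.8 mA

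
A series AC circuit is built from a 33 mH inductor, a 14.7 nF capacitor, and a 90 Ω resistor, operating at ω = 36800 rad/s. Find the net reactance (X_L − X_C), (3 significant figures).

-634 Ω

X_L = ωL = 1210 Ω
X_C = 1/(ωC) = 1850 Ω
X = 1210 − 1850 = -634 Ω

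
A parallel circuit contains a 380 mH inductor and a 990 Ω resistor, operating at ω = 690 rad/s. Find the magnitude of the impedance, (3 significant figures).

X_L = ωL = 262 Ω
Parallel: admittances add. Y = 1/R + 1/(jωL)
Y = (0.00101 − j0.00381) S
|Y| = 0.00395 S → |Z| = 1/|Y| = 253 Ω, ∠Z = −∠Y = 75.2°

253 Ω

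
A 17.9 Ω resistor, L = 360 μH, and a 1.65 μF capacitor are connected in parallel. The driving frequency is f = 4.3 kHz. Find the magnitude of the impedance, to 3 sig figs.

ω = 2πf = 27020 rad/s
X_L = ωL = 9.73 Ω
X_C = 1/(ωC) = 22.4 Ω
Parallel: admittances add. Y = 1/R + 1/(jωL) + jωC
Y = (0.0559 − j0.0582) S
|Y| = 0.0807 S → |Z| = 1/|Y| = 12.4 Ω, ∠Z = −∠Y = 46.2°

12.4 Ω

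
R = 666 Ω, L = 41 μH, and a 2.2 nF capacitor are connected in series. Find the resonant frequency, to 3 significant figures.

ω₀ = 1/√(LC) = 1/√(4.1e-05 × 2.2e-09) = 3.33e+06 rad/s
f₀ = ω₀/(2π) = 530 kHz

530 kHz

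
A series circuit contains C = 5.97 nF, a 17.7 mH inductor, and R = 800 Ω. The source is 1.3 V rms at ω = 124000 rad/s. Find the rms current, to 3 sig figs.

1.12 mA

X_L = ωL = 2190 Ω
X_C = 1/(ωC) = 1350 Ω
Net reactance X = X_L − X_C = 844 Ω
Z = 800 + j844 Ω
|Z| = √(800² + 844²) = 1160 Ω
I = V/|Z| = 1.3/1160 = 1.12 mA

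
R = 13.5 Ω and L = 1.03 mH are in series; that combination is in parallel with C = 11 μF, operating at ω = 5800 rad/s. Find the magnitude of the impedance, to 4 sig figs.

X_L = ωL = 5.974 Ω
X_C = 1/(ωC) = 15.67 Ω
Branch 1 (R+jX_L): Z₁ = 13.50 + j5.974 Ω, |Z₁| = 14.76 Ω
Branch 2 (−jX_C): Z₂ = −j15.67 Ω
Parallel: Z = Z₁Z₂/(Z₁+Z₂), |Z| = 13.92 Ω, ∠Z = -30.43°

13.92 Ω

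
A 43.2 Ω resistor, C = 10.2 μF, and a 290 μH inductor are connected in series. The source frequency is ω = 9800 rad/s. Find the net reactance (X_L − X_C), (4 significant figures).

-7.162 Ω

X_L = ωL = 2.842 Ω
X_C = 1/(ωC) = 10.00 Ω
X = 2.842 − 10.00 = -7.162 Ω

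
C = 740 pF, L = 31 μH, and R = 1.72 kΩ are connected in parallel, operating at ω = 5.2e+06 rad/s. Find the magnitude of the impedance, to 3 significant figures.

412 Ω

X_L = ωL = 161 Ω
X_C = 1/(ωC) = 260 Ω
Parallel: admittances add. Y = 1/R + 1/(jωL) + jωC
Y = (0.000581 − j0.00236) S
|Y| = 0.00243 S → |Z| = 1/|Y| = 412 Ω, ∠Z = −∠Y = 76.1°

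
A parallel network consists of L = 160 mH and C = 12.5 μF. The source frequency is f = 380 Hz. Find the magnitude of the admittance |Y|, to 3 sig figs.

27.2 mS

ω = 2πf = 2388 rad/s
X_L = ωL = 382 Ω
X_C = 1/(ωC) = 33.5 Ω
Parallel: admittances add. Y = 1/(jωL) + jωC
Y = (0 + j0.0272) S
|Y| = 0.0272 S → |Z| = 1/|Y| = 36.7 Ω, ∠Z = −∠Y = -90.0°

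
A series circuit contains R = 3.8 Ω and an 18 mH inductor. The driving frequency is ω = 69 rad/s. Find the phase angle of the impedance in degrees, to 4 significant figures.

X_L = ωL = 1.242 Ω
Z = 3.800 + j1.242 Ω
|Z| = √(3.800² + 1.242²) = 3.998 Ω
∠Z = arctan(1.242/3.800) = 18.10°

18.10°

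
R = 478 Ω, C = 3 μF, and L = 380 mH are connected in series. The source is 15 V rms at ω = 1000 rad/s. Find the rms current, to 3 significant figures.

31.2 mA

X_L = ωL = 380 Ω
X_C = 1/(ωC) = 333 Ω
Net reactance X = X_L − X_C = 46.7 Ω
Z = 478 + j46.7 Ω
|Z| = √(478² + 46.7²) = 480 Ω
I = V/|Z| = 15/480 = 31.2 mA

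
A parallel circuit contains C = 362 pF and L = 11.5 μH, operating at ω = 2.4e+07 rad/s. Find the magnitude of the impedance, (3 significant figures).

X_L = ωL = 276 Ω
X_C = 1/(ωC) = 115 Ω
Parallel: admittances add. Y = 1/(jωL) + jωC
Y = (0 + j0.00506) S
|Y| = 0.00506 S → |Z| = 1/|Y| = 197 Ω, ∠Z = −∠Y = -90.0°

197 Ω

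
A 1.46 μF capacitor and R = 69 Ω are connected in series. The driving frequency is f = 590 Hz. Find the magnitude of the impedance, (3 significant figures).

ω = 2πf = 3707 rad/s
X_C = 1/(ωC) = 185 Ω
Z = 69.0 − j185 Ω
|Z| = √(69.0² + 185²) = 197 Ω

197 Ω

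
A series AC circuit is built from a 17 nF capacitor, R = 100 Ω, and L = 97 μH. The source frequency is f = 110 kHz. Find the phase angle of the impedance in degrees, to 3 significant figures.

ω = 2πf = 691200 rad/s
X_L = ωL = 67.0 Ω
X_C = 1/(ωC) = 85.1 Ω
Net reactance X = X_L − X_C = -18.1 Ω
Z = 100 − j18.1 Ω
|Z| = √(100² + 18.1²) = 102 Ω
∠Z = arctan(-18.1/100) = -10.2°

-10.2°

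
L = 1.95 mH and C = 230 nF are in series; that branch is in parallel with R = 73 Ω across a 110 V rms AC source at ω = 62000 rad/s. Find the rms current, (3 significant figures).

X_L = ωL = 121 Ω
X_C = 1/(ωC) = 70.1 Ω
Branch 1: Z₁ = R = 73.0 Ω
Branch 2 (series LC): Z₂ = j(X_L − X_C) = j50.8 Ω
Parallel: Z = Z₁Z₂/(Z₁+Z₂), |Z| = 41.7 Ω, ∠Z = 55.2°
I = V/|Z| = 110/41.7 = 2.64 A

2.64 A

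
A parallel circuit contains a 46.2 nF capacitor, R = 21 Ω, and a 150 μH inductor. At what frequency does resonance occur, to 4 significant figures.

ω₀ = 1/√(LC) = 1/√(0.00015 × 4.62e-08) = 379900 rad/s
f₀ = ω₀/(2π) = 60.46 kHz

60.46 kHz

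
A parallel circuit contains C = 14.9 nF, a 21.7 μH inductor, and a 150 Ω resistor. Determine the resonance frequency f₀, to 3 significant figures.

280 kHz

ω₀ = 1/√(LC) = 1/√(2.17e-05 × 1.49e-08) = 1.759e+06 rad/s
f₀ = ω₀/(2π) = 280 kHz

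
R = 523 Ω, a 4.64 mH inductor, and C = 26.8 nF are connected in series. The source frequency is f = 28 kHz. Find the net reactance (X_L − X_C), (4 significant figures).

604.2 Ω

ω = 2πf = 175900 rad/s
X_L = ωL = 816.3 Ω
X_C = 1/(ωC) = 212.1 Ω
X = 816.3 − 212.1 = 604.2 Ω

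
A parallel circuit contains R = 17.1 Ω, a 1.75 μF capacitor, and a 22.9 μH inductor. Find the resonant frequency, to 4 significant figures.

ω₀ = 1/√(LC) = 1/√(2.29e-05 × 1.75e-06) = 158000 rad/s
f₀ = ω₀/(2π) = 25.14 kHz

25.14 kHz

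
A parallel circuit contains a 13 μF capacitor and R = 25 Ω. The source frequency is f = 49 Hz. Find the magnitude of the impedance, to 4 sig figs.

24.88 Ω

ω = 2πf = 307.9 rad/s
X_C = 1/(ωC) = 249.9 Ω
Parallel: admittances add. Y = 1/R + jωC
Y = (0.04000 + j0.004002) S
|Y| = 0.04020 S → |Z| = 1/|Y| = 24.88 Ω, ∠Z = −∠Y = -5.714°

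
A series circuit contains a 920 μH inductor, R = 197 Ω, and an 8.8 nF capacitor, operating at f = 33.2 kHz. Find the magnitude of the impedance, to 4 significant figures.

ω = 2πf = 208600 rad/s
X_L = ωL = 191.9 Ω
X_C = 1/(ωC) = 544.8 Ω
Net reactance X = X_L − X_C = -352.8 Ω
Z = 197.0 − j352.8 Ω
|Z| = √(197.0² + 352.8²) = 404.1 Ω

404.1 Ω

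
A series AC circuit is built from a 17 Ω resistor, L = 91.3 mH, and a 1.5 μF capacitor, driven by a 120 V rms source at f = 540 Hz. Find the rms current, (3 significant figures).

1.05 A

ω = 2πf = 3393 rad/s
X_L = ωL = 310 Ω
X_C = 1/(ωC) = 196 Ω
Net reactance X = X_L − X_C = 113 Ω
Z = 17.0 + j113 Ω
|Z| = √(17.0² + 113²) = 115 Ω
I = V/|Z| = 120/115 = 1.05 A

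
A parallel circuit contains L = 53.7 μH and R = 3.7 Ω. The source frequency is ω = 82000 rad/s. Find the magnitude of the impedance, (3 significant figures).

2.83 Ω

X_L = ωL = 4.40 Ω
Parallel: admittances add. Y = 1/R + 1/(jωL)
Y = (0.270 − j0.227) S
|Y| = 0.353 S → |Z| = 1/|Y| = 2.83 Ω, ∠Z = −∠Y = 40.0°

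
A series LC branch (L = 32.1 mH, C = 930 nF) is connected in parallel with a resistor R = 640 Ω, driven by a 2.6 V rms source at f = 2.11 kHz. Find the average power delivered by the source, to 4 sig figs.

10.56 mW

ω = 2πf = 13260 rad/s
X_L = ωL = 425.6 Ω
X_C = 1/(ωC) = 81.11 Ω
Branch 1: Z₁ = R = 640.0 Ω
Branch 2 (series LC): Z₂ = j(X_L − X_C) = j344.5 Ω
Parallel: Z = Z₁Z₂/(Z₁+Z₂), |Z| = 303.3 Ω, ∠Z = 61.71°
I = V/|Z| = 8.572 mA
P = VI cos φ = 2.6 × 0.008572 × cos(61.71°) = 10.56 mW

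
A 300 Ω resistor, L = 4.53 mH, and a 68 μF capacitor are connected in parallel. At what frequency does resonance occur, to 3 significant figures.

287 Hz

ω₀ = 1/√(LC) = 1/√(0.00453 × 6.8e-05) = 1802 rad/s
f₀ = ω₀/(2π) = 287 Hz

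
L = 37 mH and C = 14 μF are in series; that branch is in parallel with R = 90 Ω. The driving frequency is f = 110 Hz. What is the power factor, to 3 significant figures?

ω = 2πf = 691.2 rad/s
X_L = ωL = 25.6 Ω
X_C = 1/(ωC) = 103 Ω
Branch 1: Z₁ = R = 90.0 Ω
Branch 2 (series LC): Z₂ = j(X_L − X_C) = −j77.8 Ω
Parallel: Z = Z₁Z₂/(Z₁+Z₂), |Z| = 58.8 Ω, ∠Z = -49.2°
cos φ = cos(-49.2°) = 0.654

0.654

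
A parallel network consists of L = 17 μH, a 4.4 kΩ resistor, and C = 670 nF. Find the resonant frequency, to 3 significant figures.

ω₀ = 1/√(LC) = 1/√(1.7e-05 × 6.7e-07) = 296300 rad/s
f₀ = ω₀/(2π) = 47.2 kHz

47.2 kHz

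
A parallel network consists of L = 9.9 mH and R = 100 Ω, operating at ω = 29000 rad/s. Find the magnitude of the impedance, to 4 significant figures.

94.44 Ω

X_L = ωL = 287.1 Ω
Parallel: admittances add. Y = 1/R + 1/(jωL)
Y = (0.01000 − j0.003483) S
|Y| = 0.01059 S → |Z| = 1/|Y| = 94.44 Ω, ∠Z = −∠Y = 19.20°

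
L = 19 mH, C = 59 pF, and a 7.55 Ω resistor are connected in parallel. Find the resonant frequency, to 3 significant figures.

150 kHz

ω₀ = 1/√(LC) = 1/√(0.019 × 5.9e-11) = 944500 rad/s
f₀ = ω₀/(2π) = 150 kHz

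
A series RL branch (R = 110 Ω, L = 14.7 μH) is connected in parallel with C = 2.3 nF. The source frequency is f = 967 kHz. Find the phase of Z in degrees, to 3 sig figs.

-60.1°

ω = 2πf = 6.076e+06 rad/s
X_L = ωL = 89.3 Ω
X_C = 1/(ωC) = 71.6 Ω
Branch 1 (R+jX_L): Z₁ = 110 + j89.3 Ω, |Z₁| = 142 Ω
Branch 2 (−jX_C): Z₂ = −j71.6 Ω
Parallel: Z = Z₁Z₂/(Z₁+Z₂), |Z| = 91.0 Ω, ∠Z = -60.1°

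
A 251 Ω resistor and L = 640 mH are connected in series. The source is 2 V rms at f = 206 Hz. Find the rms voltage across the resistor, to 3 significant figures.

ω = 2πf = 1294 rad/s
X_L = ωL = 828 Ω
Z = 251 + j828 Ω
|Z| = √(251² + 828²) = 866 Ω
I = V/|Z| = 2.31 mA
V_R = I·|Z_R| = 0.00231 × 251 = 0.580 V

0.580 V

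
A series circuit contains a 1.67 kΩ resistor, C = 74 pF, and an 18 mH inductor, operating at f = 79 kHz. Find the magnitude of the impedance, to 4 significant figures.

18370 Ω

ω = 2πf = 496400 rad/s
X_L = ωL = 8935 Ω
X_C = 1/(ωC) = 27220 Ω
Net reactance X = X_L − X_C = -18290 Ω
Z = 1670 − j18290 Ω
|Z| = √(1670² + 18290²) = 18370 Ω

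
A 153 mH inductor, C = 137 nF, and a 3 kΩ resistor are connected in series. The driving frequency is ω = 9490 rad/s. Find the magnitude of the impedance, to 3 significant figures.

X_L = ωL = 1450 Ω
X_C = 1/(ωC) = 769 Ω
Net reactance X = X_L − X_C = 683 Ω
Z = 3000 + j683 Ω
|Z| = √(3000² + 683²) = 3080 Ω

3080 Ω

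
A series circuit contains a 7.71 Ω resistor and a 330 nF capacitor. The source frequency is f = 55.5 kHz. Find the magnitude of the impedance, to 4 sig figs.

11.62 Ω

ω = 2πf = 348700 rad/s
X_C = 1/(ωC) = 8.690 Ω
Z = 7.710 − j8.690 Ω
|Z| = √(7.710² + 8.690²) = 11.62 Ω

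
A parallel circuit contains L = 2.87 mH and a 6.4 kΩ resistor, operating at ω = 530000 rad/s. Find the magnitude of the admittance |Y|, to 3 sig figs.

X_L = ωL = 1520 Ω
Parallel: admittances add. Y = 1/R + 1/(jωL)
Y = (0.000156 − j0.000657) S
|Y| = 0.000676 S → |Z| = 1/|Y| = 1480 Ω, ∠Z = −∠Y = 76.6°

676 μS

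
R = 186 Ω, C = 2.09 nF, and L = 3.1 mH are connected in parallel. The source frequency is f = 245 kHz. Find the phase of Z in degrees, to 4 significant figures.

-29.22°

ω = 2πf = 1.539e+06 rad/s
X_L = ωL = 4772 Ω
X_C = 1/(ωC) = 310.8 Ω
Parallel: admittances add. Y = 1/R + 1/(jωL) + jωC
Y = (0.005376 + j0.003008) S
|Y| = 0.006160 S → |Z| = 1/|Y| = 162.3 Ω, ∠Z = −∠Y = -29.22°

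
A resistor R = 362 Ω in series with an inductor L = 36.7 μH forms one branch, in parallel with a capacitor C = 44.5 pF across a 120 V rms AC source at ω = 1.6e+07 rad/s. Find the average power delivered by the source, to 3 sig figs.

X_L = ωL = 587 Ω
X_C = 1/(ωC) = 1400 Ω
Branch 1 (R+jX_L): Z₁ = 362 + j587 Ω, |Z₁| = 690 Ω
Branch 2 (−jX_C): Z₂ = −j1400 Ω
Parallel: Z = Z₁Z₂/(Z₁+Z₂), |Z| = 1080 Ω, ∠Z = 34.5°
I = V/|Z| = 111 mA
P = VI cos φ = 120 × 0.111 × cos(34.5°) = 11.0 W

11.0 W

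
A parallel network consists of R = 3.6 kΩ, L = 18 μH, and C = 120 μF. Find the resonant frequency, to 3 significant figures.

ω₀ = 1/√(LC) = 1/√(1.8e-05 × 0.00012) = 21520 rad/s
f₀ = ω₀/(2π) = 3.42 kHz

3.42 kHz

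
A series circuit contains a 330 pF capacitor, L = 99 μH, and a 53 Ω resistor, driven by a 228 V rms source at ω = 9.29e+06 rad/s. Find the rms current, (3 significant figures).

383 mA

X_L = ωL = 920 Ω
X_C = 1/(ωC) = 326 Ω
Net reactance X = X_L − X_C = 594 Ω
Z = 53.0 + j594 Ω
|Z| = √(53.0² + 594²) = 596 Ω
I = V/|Z| = 228/596 = 383 mA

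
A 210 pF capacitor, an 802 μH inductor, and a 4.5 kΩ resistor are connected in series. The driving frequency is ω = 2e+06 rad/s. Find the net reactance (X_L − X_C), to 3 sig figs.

X_L = ωL = 1600 Ω
X_C = 1/(ωC) = 2380 Ω
X = 1600 − 2380 = -777 Ω

-777 Ω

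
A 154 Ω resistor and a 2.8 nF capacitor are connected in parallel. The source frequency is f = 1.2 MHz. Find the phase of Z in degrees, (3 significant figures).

-72.9°

ω = 2πf = 7.54e+06 rad/s
X_C = 1/(ωC) = 47.4 Ω
Parallel: admittances add. Y = 1/R + jωC
Y = (0.00649 + j0.0211) S
|Y| = 0.0221 S → |Z| = 1/|Y| = 45.3 Ω, ∠Z = −∠Y = -72.9°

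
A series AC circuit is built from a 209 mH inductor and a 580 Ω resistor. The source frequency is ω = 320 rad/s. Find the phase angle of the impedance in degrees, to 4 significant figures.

X_L = ωL = 66.88 Ω
Z = 580.0 + j66.88 Ω
|Z| = √(580.0² + 66.88²) = 583.8 Ω
∠Z = arctan(66.88/580.0) = 6.578°

6.578°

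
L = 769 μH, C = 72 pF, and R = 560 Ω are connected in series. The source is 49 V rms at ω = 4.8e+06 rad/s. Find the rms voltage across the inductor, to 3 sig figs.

X_L = ωL = 3690 Ω
X_C = 1/(ωC) = 2890 Ω
Net reactance X = X_L − X_C = 798 Ω
Z = 560 + j798 Ω
|Z| = √(560² + 798²) = 975 Ω
I = V/|Z| = 50.3 mA
V_L = I·|Z_L| = 0.0503 × 3690 = 186 V

186 V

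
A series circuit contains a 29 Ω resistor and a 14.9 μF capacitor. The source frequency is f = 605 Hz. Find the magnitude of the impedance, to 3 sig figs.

34.0 Ω

ω = 2πf = 3801 rad/s
X_C = 1/(ωC) = 17.7 Ω
Z = 29.0 − j17.7 Ω
|Z| = √(29.0² + 17.7²) = 34.0 Ω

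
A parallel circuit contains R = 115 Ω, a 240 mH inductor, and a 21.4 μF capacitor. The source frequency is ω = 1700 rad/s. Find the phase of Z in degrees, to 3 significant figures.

X_L = ωL = 408 Ω
X_C = 1/(ωC) = 27.5 Ω
Parallel: admittances add. Y = 1/R + 1/(jωL) + jωC
Y = (0.00870 + j0.0339) S
|Y| = 0.0350 S → |Z| = 1/|Y| = 28.6 Ω, ∠Z = −∠Y = -75.6°

-75.6°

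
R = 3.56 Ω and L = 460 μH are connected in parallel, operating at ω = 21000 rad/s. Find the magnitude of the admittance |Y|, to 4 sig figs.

X_L = ωL = 9.660 Ω
Parallel: admittances add. Y = 1/R + 1/(jωL)
Y = (0.2809 − j0.1035) S
|Y| = 0.2994 S → |Z| = 1/|Y| = 3.340 Ω, ∠Z = −∠Y = 20.23°

299.4 mS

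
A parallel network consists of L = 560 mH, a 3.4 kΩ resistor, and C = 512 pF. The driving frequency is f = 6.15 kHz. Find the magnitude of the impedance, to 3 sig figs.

3390 Ω

ω = 2πf = 38640 rad/s
X_L = ωL = 21600 Ω
X_C = 1/(ωC) = 50500 Ω
Parallel: admittances add. Y = 1/R + 1/(jωL) + jωC
Y = (0.000294 − j2.64e-05) S
|Y| = 0.000295 S → |Z| = 1/|Y| = 3390 Ω, ∠Z = −∠Y = 5.13°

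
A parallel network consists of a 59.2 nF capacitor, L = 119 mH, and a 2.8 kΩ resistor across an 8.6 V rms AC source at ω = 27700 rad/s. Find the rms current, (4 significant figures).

X_L = ωL = 3296 Ω
X_C = 1/(ωC) = 609.8 Ω
Parallel: admittances add. Y = 1/R + 1/(jωL) + jωC
Y = (0.0003571 + j0.001336) S
|Y| = 0.001383 S → |Z| = 1/|Y| = 722.9 Ω, ∠Z = −∠Y = -75.04°
I = V/|Z| = 8.6/722.9 = 11.90 mA

11.90 mA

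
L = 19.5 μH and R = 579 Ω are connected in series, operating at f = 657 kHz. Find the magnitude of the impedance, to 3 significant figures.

ω = 2πf = 4.128e+06 rad/s
X_L = ωL = 80.5 Ω
Z = 579 + j80.5 Ω
|Z| = √(579² + 80.5²) = 585 Ω

585 Ω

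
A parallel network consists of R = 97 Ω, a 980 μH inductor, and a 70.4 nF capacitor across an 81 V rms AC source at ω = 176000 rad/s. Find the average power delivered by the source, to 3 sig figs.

67.6 W

X_L = ωL = 172 Ω
X_C = 1/(ωC) = 80.7 Ω
Parallel: admittances add. Y = 1/R + 1/(jωL) + jωC
Y = (0.0103 + j0.00659) S
|Y| = 0.0122 S → |Z| = 1/|Y| = 81.7 Ω, ∠Z = −∠Y = -32.6°
I = V/|Z| = 991 mA
P = VI cos φ = 81 × 0.991 × cos(-32.6°) = 67.6 W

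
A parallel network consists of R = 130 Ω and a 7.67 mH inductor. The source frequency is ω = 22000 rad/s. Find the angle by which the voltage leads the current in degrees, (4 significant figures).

37.61°

X_L = ωL = 168.7 Ω
Parallel: admittances add. Y = 1/R + 1/(jωL)
Y = (0.007692 − j0.005926) S
|Y| = 0.009710 S → |Z| = 1/|Y| = 103.0 Ω, ∠Z = −∠Y = 37.61°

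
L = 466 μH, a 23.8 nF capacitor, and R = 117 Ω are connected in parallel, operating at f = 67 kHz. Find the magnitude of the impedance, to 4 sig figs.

101.4 Ω

ω = 2πf = 421000 rad/s
X_L = ωL = 196.2 Ω
X_C = 1/(ωC) = 99.81 Ω
Parallel: admittances add. Y = 1/R + 1/(jωL) + jωC
Y = (0.008547 + j0.004922) S
|Y| = 0.009863 S → |Z| = 1/|Y| = 101.4 Ω, ∠Z = −∠Y = -29.93°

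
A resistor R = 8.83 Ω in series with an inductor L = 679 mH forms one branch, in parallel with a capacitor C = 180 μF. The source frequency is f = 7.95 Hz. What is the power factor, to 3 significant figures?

ω = 2πf = 49.95 rad/s
X_L = ωL = 33.9 Ω
X_C = 1/(ωC) = 111 Ω
Branch 1 (R+jX_L): Z₁ = 8.83 + j33.9 Ω, |Z₁| = 35.0 Ω
Branch 2 (−jX_C): Z₂ = −j111 Ω
Parallel: Z = Z₁Z₂/(Z₁+Z₂), |Z| = 50.1 Ω, ∠Z = 68.9°
cos φ = cos(68.9°) = 0.360

0.360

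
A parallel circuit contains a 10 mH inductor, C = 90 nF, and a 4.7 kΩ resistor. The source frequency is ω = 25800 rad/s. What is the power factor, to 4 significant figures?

X_L = ωL = 258.0 Ω
X_C = 1/(ωC) = 430.7 Ω
Parallel: admittances add. Y = 1/R + 1/(jωL) + jωC
Y = (0.0002128 − j0.001554) S
|Y| = 0.001568 S → |Z| = 1/|Y| = 637.6 Ω, ∠Z = −∠Y = 82.20°
cos φ = cos(82.20°) = 0.1357

0.1357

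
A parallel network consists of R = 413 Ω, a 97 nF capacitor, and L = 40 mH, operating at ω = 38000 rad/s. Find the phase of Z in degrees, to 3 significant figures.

-51.4°

X_L = ωL = 1520 Ω
X_C = 1/(ωC) = 271 Ω
Parallel: admittances add. Y = 1/R + 1/(jωL) + jωC
Y = (0.00242 + j0.00303) S
|Y| = 0.00388 S → |Z| = 1/|Y| = 258 Ω, ∠Z = −∠Y = -51.4°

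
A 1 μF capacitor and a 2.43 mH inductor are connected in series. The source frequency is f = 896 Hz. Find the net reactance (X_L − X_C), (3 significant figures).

ω = 2πf = 5630 rad/s
X_L = ωL = 13.7 Ω
X_C = 1/(ωC) = 178 Ω
X = 13.7 − 178 = -164 Ω

-164 Ω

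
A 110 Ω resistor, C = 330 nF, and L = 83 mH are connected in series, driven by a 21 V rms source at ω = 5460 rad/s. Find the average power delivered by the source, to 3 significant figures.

2.16 W

X_L = ωL = 453 Ω
X_C = 1/(ωC) = 555 Ω
Net reactance X = X_L − X_C = -102 Ω
Z = 110 − j102 Ω
|Z| = √(110² + 102²) = 150 Ω
∠Z = arctan(-102/110) = -42.8°
I = V/|Z| = 140 mA
P = VI cos φ = 21 × 0.140 × cos(-42.8°) = 2.16 W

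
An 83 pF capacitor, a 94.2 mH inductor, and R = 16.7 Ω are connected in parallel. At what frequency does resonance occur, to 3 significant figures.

56.9 kHz

ω₀ = 1/√(LC) = 1/√(0.0942 × 8.3e-11) = 357600 rad/s
f₀ = ω₀/(2π) = 56.9 kHz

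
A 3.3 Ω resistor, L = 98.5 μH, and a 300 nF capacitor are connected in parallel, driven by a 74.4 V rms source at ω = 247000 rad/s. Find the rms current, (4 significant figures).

X_L = ωL = 24.33 Ω
X_C = 1/(ωC) = 13.50 Ω
Parallel: admittances add. Y = 1/R + 1/(jωL) + jωC
Y = (0.3030 + j0.03300) S
|Y| = 0.3048 S → |Z| = 1/|Y| = 3.281 Ω, ∠Z = −∠Y = -6.215°
I = V/|Z| = 74.4/3.281 = 22.68 A

22.68 A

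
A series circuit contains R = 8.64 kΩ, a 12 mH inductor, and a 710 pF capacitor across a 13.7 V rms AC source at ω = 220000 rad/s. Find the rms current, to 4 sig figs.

1.454 mA

X_L = ωL = 2640 Ω
X_C = 1/(ωC) = 6402 Ω
Net reactance X = X_L − X_C = -3762 Ω
Z = 8640 − j3762 Ω
|Z| = √(8640² + 3762²) = 9424 Ω
I = V/|Z| = 13.7/9424 = 1.454 mA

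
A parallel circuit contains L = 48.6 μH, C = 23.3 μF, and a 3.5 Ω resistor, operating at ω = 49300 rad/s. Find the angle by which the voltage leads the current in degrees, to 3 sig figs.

X_L = ωL = 2.40 Ω
X_C = 1/(ωC) = 0.871 Ω
Parallel: admittances add. Y = 1/R + 1/(jωL) + jωC
Y = (0.286 + j0.731) S
|Y| = 0.785 S → |Z| = 1/|Y| = 1.27 Ω, ∠Z = −∠Y = -68.7°

-68.7°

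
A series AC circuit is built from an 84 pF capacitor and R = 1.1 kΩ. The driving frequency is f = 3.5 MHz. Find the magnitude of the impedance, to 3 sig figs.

1230 Ω

ω = 2πf = 2.199e+07 rad/s
X_C = 1/(ωC) = 541 Ω
Z = 1100 − j541 Ω
|Z| = √(1100² + 541²) = 1230 Ω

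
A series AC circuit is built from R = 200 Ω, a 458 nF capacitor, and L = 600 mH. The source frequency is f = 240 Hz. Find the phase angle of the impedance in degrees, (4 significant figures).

ω = 2πf = 1508 rad/s
X_L = ωL = 904.8 Ω
X_C = 1/(ωC) = 1448 Ω
Net reactance X = X_L − X_C = -543.1 Ω
Z = 200.0 − j543.1 Ω
|Z| = √(200.0² + 543.1²) = 578.8 Ω
∠Z = arctan(-543.1/200.0) = -69.78°

-69.78°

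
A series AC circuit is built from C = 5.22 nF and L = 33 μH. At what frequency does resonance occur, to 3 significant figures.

ω₀ = 1/√(LC) = 1/√(3.3e-05 × 5.22e-09) = 2.409e+06 rad/s
f₀ = ω₀/(2π) = 383 kHz

383 kHz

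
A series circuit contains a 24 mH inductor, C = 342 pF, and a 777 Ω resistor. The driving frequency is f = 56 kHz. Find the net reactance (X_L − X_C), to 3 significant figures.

ω = 2πf = 351900 rad/s
X_L = ωL = 8440 Ω
X_C = 1/(ωC) = 8310 Ω
X = 8440 − 8310 = 135 Ω

135 Ω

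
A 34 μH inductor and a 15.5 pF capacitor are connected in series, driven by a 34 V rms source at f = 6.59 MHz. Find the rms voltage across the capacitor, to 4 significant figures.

ω = 2πf = 4.141e+07 rad/s
X_L = ωL = 1408 Ω
X_C = 1/(ωC) = 1558 Ω
Net reactance X = X_L − X_C = -150.3 Ω
Z = − j150.3 Ω
|Z| = √(0² + 150.3²) = 150.3 Ω
I = V/|Z| = 226.2 mA
V_C = I·|Z_C| = 0.2262 × 1558 = 352.4 V

352.4 V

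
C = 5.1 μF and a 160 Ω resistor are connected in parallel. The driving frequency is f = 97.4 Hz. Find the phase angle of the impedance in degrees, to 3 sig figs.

-26.5°

ω = 2πf = 612.0 rad/s
X_C = 1/(ωC) = 320 Ω
Parallel: admittances add. Y = 1/R + jωC
Y = (0.00625 + j0.00312) S
|Y| = 0.00699 S → |Z| = 1/|Y| = 143 Ω, ∠Z = −∠Y = -26.5°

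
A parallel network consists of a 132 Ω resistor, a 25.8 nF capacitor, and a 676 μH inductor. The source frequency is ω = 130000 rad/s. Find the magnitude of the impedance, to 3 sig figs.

90.6 Ω

X_L = ωL = 87.9 Ω
X_C = 1/(ωC) = 298 Ω
Parallel: admittances add. Y = 1/R + 1/(jωL) + jωC
Y = (0.00758 − j0.00803) S
|Y| = 0.0110 S → |Z| = 1/|Y| = 90.6 Ω, ∠Z = −∠Y = 46.6°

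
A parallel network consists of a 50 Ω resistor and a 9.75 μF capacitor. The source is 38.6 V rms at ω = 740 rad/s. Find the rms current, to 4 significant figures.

820.7 mA

X_C = 1/(ωC) = 138.6 Ω
Parallel: admittances add. Y = 1/R + jωC
Y = (0.02000 + j0.007215) S
|Y| = 0.02126 S → |Z| = 1/|Y| = 47.03 Ω, ∠Z = −∠Y = -19.84°
I = V/|Z| = 38.6/47.03 = 820.7 mA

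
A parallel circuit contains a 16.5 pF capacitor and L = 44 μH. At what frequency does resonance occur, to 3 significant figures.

5.91 MHz

ω₀ = 1/√(LC) = 1/√(4.4e-05 × 1.65e-11) = 3.711e+07 rad/s
f₀ = ω₀/(2π) = 5.91 MHz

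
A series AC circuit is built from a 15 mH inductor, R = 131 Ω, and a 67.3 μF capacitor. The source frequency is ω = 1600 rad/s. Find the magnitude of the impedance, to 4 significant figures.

131.8 Ω

X_L = ωL = 24.00 Ω
X_C = 1/(ωC) = 9.287 Ω
Net reactance X = X_L − X_C = 14.71 Ω
Z = 131.0 + j14.71 Ω
|Z| = √(131.0² + 14.71²) = 131.8 Ω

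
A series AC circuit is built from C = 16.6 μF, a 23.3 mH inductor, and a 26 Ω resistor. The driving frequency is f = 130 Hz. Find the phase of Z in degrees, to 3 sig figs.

-64.6°

ω = 2πf = 816.8 rad/s
X_L = ωL = 19.0 Ω
X_C = 1/(ωC) = 73.8 Ω
Net reactance X = X_L − X_C = -54.7 Ω
Z = 26.0 − j54.7 Ω
|Z| = √(26.0² + 54.7²) = 60.6 Ω
∠Z = arctan(-54.7/26.0) = -64.6°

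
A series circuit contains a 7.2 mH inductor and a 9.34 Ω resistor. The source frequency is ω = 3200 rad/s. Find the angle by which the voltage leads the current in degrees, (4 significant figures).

X_L = ωL = 23.04 Ω
Z = 9.340 + j23.04 Ω
|Z| = √(9.340² + 23.04²) = 24.86 Ω
∠Z = arctan(23.04/9.340) = 67.93°

67.93°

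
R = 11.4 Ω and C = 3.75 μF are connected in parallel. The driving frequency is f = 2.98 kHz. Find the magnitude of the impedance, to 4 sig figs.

8.900 Ω

ω = 2πf = 18720 rad/s
X_C = 1/(ωC) = 14.24 Ω
Parallel: admittances add. Y = 1/R + jωC
Y = (0.08772 + j0.07021) S
|Y| = 0.1124 S → |Z| = 1/|Y| = 8.900 Ω, ∠Z = −∠Y = -38.68°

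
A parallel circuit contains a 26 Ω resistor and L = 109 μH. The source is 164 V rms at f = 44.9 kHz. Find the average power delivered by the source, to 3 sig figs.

ω = 2πf = 282100 rad/s
X_L = ωL = 30.8 Ω
Parallel: admittances add. Y = 1/R + 1/(jωL)
Y = (0.0385 − j0.0325) S
|Y| = 0.0504 S → |Z| = 1/|Y| = 19.9 Ω, ∠Z = −∠Y = 40.2°
I = V/|Z| = 8.26 A
P = VI cos φ = 164 × 8.26 × cos(40.2°) = 1.03 kW

1.03 kW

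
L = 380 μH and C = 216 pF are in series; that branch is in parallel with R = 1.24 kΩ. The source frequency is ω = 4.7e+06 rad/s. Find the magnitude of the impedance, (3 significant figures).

673 Ω

X_L = ωL = 1790 Ω
X_C = 1/(ωC) = 985 Ω
Branch 1: Z₁ = R = 1240 Ω
Branch 2 (series LC): Z₂ = j(X_L − X_C) = j801 Ω
Parallel: Z = Z₁Z₂/(Z₁+Z₂), |Z| = 673 Ω, ∠Z = 57.1°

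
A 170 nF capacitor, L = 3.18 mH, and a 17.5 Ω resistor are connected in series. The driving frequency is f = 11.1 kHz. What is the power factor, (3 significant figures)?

ω = 2πf = 69740 rad/s
X_L = ωL = 222 Ω
X_C = 1/(ωC) = 84.3 Ω
Net reactance X = X_L − X_C = 137 Ω
Z = 17.5 + j137 Ω
|Z| = √(17.5² + 137²) = 139 Ω
∠Z = arctan(137/17.5) = 82.7°
cos φ = cos(82.7°) = 0.126

0.126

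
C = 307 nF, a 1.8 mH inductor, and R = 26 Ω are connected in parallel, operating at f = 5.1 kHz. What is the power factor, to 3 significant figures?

ω = 2πf = 32040 rad/s
X_L = ωL = 57.7 Ω
X_C = 1/(ωC) = 102 Ω
Parallel: admittances add. Y = 1/R + 1/(jωL) + jωC
Y = (0.0385 − j0.00750) S
|Y| = 0.0392 S → |Z| = 1/|Y| = 25.5 Ω, ∠Z = −∠Y = 11.0°
cos φ = cos(11.0°) = 0.982

0.982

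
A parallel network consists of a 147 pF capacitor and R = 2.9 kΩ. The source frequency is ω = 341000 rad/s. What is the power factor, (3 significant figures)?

0.990

X_C = 1/(ωC) = 19900 Ω
Parallel: admittances add. Y = 1/R + jωC
Y = (0.000345 + j5.01e-05) S
|Y| = 0.000348 S → |Z| = 1/|Y| = 2870 Ω, ∠Z = −∠Y = -8.27°
cos φ = cos(-8.27°) = 0.990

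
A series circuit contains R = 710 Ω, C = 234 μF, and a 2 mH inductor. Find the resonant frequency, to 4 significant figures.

ω₀ = 1/√(LC) = 1/√(0.002 × 0.000234) = 1462 rad/s
f₀ = ω₀/(2π) = 232.6 Hz

232.6 Hz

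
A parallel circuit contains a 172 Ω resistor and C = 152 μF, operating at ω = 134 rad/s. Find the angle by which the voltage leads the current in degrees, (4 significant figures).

X_C = 1/(ωC) = 49.10 Ω
Parallel: admittances add. Y = 1/R + jωC
Y = (0.005814 + j0.02037) S
|Y| = 0.02118 S → |Z| = 1/|Y| = 47.21 Ω, ∠Z = −∠Y = -74.07°

-74.07°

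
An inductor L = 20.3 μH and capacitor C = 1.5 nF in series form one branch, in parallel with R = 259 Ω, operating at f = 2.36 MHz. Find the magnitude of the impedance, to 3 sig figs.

182 Ω

ω = 2πf = 1.483e+07 rad/s
X_L = ωL = 301 Ω
X_C = 1/(ωC) = 45.0 Ω
Branch 1: Z₁ = R = 259 Ω
Branch 2 (series LC): Z₂ = j(X_L − X_C) = j256 Ω
Parallel: Z = Z₁Z₂/(Z₁+Z₂), |Z| = 182 Ω, ∠Z = 45.3°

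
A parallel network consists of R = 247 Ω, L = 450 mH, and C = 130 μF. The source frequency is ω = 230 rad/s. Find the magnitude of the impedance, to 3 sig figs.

X_L = ωL = 104 Ω
X_C = 1/(ωC) = 33.4 Ω
Parallel: admittances add. Y = 1/R + 1/(jωL) + jωC
Y = (0.00405 + j0.0202) S
|Y| = 0.0206 S → |Z| = 1/|Y| = 48.5 Ω, ∠Z = −∠Y = -78.7°

48.5 Ω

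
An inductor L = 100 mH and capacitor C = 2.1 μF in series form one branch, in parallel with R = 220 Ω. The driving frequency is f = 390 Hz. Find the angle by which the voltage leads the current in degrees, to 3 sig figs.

77.0°

ω = 2πf = 2450 rad/s
X_L = ωL = 245 Ω
X_C = 1/(ωC) = 194 Ω
Branch 1: Z₁ = R = 220 Ω
Branch 2 (series LC): Z₂ = j(X_L − X_C) = j50.7 Ω
Parallel: Z = Z₁Z₂/(Z₁+Z₂), |Z| = 49.4 Ω, ∠Z = 77.0°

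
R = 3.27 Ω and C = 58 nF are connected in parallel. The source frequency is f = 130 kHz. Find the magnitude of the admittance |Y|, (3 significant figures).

ω = 2πf = 816800 rad/s
X_C = 1/(ωC) = 21.1 Ω
Parallel: admittances add. Y = 1/R + jωC
Y = (0.306 + j0.0474) S
|Y| = 0.309 S → |Z| = 1/|Y| = 3.23 Ω, ∠Z = −∠Y = -8.81°

309 mS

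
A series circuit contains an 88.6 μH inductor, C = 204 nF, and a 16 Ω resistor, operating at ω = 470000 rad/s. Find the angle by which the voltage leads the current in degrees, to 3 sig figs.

62.9°

X_L = ωL = 41.6 Ω
X_C = 1/(ωC) = 10.4 Ω
Net reactance X = X_L − X_C = 31.2 Ω
Z = 16.0 + j31.2 Ω
|Z| = √(16.0² + 31.2²) = 35.1 Ω
∠Z = arctan(31.2/16.0) = 62.9°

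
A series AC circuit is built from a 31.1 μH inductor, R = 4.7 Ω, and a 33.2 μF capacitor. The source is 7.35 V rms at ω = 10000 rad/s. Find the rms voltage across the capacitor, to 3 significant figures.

X_L = ωL = 0.311 Ω
X_C = 1/(ωC) = 3.01 Ω
Net reactance X = X_L − X_C = -2.70 Ω
Z = 4.70 − j2.70 Ω
|Z| = √(4.70² + 2.70²) = 5.42 Ω
I = V/|Z| = 1.36 A
V_C = I·|Z_C| = 1.36 × 3.01 = 4.08 V

4.08 V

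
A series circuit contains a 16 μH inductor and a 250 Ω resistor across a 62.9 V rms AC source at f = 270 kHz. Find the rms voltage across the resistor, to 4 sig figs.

62.53 V

ω = 2πf = 1.696e+06 rad/s
X_L = ωL = 27.14 Ω
Z = 250.0 + j27.14 Ω
|Z| = √(250.0² + 27.14²) = 251.5 Ω
I = V/|Z| = 250.1 mA
V_R = I·|Z_R| = 0.2501 × 250.0 = 62.53 V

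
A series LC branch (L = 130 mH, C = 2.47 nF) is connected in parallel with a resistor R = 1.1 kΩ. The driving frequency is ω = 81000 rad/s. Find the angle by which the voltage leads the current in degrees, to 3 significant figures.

X_L = ωL = 10500 Ω
X_C = 1/(ωC) = 5000 Ω
Branch 1: Z₁ = R = 1100 Ω
Branch 2 (series LC): Z₂ = j(X_L − X_C) = j5530 Ω
Parallel: Z = Z₁Z₂/(Z₁+Z₂), |Z| = 1080 Ω, ∠Z = 11.2°

11.2°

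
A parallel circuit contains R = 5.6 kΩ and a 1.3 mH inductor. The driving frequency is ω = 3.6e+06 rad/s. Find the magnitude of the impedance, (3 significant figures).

3590 Ω

X_L = ωL = 4680 Ω
Parallel: admittances add. Y = 1/R + 1/(jωL)
Y = (0.000179 − j0.000214) S
|Y| = 0.000278 S → |Z| = 1/|Y| = 3590 Ω, ∠Z = −∠Y = 50.1°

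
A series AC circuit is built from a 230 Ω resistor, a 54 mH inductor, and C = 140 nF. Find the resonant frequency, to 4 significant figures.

ω₀ = 1/√(LC) = 1/√(0.054 × 1.4e-07) = 11500 rad/s
f₀ = ω₀/(2π) = 1.830 kHz

1.830 kHz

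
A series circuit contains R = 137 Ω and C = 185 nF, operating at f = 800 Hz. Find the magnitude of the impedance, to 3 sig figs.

1080 Ω

ω = 2πf = 5027 rad/s
X_C = 1/(ωC) = 1080 Ω
Z = 137 − j1080 Ω
|Z| = √(137² + 1080²) = 1080 Ω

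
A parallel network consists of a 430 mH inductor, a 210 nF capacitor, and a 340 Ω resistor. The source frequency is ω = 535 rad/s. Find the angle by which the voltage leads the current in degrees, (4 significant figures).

X_L = ωL = 230.0 Ω
X_C = 1/(ωC) = 8901 Ω
Parallel: admittances add. Y = 1/R + 1/(jωL) + jωC
Y = (0.002941 − j0.004235) S
|Y| = 0.005156 S → |Z| = 1/|Y| = 194.0 Ω, ∠Z = −∠Y = 55.22°

55.22°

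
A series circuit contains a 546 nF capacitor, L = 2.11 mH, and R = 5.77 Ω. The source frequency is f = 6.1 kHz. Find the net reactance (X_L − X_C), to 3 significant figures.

33.1 Ω

ω = 2πf = 38330 rad/s
X_L = ωL = 80.9 Ω
X_C = 1/(ωC) = 47.8 Ω
X = 80.9 − 47.8 = 33.1 Ω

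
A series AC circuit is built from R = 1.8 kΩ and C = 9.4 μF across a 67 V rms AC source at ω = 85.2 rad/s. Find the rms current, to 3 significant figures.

X_C = 1/(ωC) = 1250 Ω
Z = 1800 − j1250 Ω
|Z| = √(1800² + 1250²) = 2190 Ω
I = V/|Z| = 67/2190 = 30.6 mA

30.6 mA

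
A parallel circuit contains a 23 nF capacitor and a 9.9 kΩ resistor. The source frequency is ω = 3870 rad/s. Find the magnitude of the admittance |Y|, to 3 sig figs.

X_C = 1/(ωC) = 11200 Ω
Parallel: admittances add. Y = 1/R + jωC
Y = (0.000101 + j8.9e-05) S
|Y| = 0.000135 S → |Z| = 1/|Y| = 7430 Ω, ∠Z = −∠Y = -41.4°

135 μS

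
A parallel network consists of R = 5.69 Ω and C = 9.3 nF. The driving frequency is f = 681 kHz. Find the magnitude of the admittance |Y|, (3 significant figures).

ω = 2πf = 4.279e+06 rad/s
X_C = 1/(ωC) = 25.1 Ω
Parallel: admittances add. Y = 1/R + jωC
Y = (0.176 + j0.0398) S
|Y| = 0.180 S → |Z| = 1/|Y| = 5.55 Ω, ∠Z = −∠Y = -12.8°

180 mS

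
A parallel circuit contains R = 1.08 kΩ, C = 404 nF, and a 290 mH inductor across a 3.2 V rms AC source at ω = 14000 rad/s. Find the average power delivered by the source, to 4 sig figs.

X_L = ωL = 4060 Ω
X_C = 1/(ωC) = 176.8 Ω
Parallel: admittances add. Y = 1/R + 1/(jωL) + jωC
Y = (0.0009259 + j0.005410) S
|Y| = 0.005488 S → |Z| = 1/|Y| = 182.2 Ω, ∠Z = −∠Y = -80.29°
I = V/|Z| = 17.56 mA
P = VI cos φ = 3.2 × 0.01756 × cos(-80.29°) = 9.481 mW

9.481 mW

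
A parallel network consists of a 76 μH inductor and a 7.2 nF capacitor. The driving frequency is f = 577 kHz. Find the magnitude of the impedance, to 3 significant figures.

44.5 Ω

ω = 2πf = 3.625e+06 rad/s
X_L = ωL = 276 Ω
X_C = 1/(ωC) = 38.3 Ω
Parallel: admittances add. Y = 1/(jωL) + jωC
Y = (0 + j0.0225) S
|Y| = 0.0225 S → |Z| = 1/|Y| = 44.5 Ω, ∠Z = −∠Y = -90.0°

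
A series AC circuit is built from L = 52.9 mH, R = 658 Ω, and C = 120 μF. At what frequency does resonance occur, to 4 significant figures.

ω₀ = 1/√(LC) = 1/√(0.0529 × 0.00012) = 396.9 rad/s
f₀ = ω₀/(2π) = 63.17 Hz

63.17 Hz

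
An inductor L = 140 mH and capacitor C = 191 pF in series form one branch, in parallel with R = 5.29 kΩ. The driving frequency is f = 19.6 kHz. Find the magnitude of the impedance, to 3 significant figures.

5180 Ω

ω = 2πf = 123200 rad/s
X_L = ωL = 17200 Ω
X_C = 1/(ωC) = 42500 Ω
Branch 1: Z₁ = R = 5290 Ω
Branch 2 (series LC): Z₂ = j(X_L − X_C) = −j25300 Ω
Parallel: Z = Z₁Z₂/(Z₁+Z₂), |Z| = 5180 Ω, ∠Z = -11.8°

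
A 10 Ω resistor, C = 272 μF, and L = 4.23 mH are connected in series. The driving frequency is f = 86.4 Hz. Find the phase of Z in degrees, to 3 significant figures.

-24.1°

ω = 2πf = 542.9 rad/s
X_L = ωL = 2.30 Ω
X_C = 1/(ωC) = 6.77 Ω
Net reactance X = X_L − X_C = -4.48 Ω
Z = 10.0 − j4.48 Ω
|Z| = √(10.0² + 4.48²) = 11.0 Ω
∠Z = arctan(-4.48/10.0) = -24.1°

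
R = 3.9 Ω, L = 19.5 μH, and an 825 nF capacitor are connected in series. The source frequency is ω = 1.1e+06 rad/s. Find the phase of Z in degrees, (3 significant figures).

X_L = ωL = 21.4 Ω
X_C = 1/(ωC) = 1.10 Ω
Net reactance X = X_L − X_C = 20.3 Ω
Z = 3.90 + j20.3 Ω
|Z| = √(3.90² + 20.3²) = 20.7 Ω
∠Z = arctan(20.3/3.90) = 79.2°

79.2°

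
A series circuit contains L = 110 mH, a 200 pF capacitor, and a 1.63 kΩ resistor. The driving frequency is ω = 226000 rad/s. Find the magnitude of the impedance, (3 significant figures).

3180 Ω

X_L = ωL = 24900 Ω
X_C = 1/(ωC) = 22100 Ω
Net reactance X = X_L − X_C = 2740 Ω
Z = 1630 + j2740 Ω
|Z| = √(1630² + 2740²) = 3180 Ω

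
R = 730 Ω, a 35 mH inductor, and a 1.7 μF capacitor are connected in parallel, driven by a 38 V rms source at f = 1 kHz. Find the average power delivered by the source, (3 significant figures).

ω = 2πf = 6283 rad/s
X_L = ωL = 220 Ω
X_C = 1/(ωC) = 93.6 Ω
Parallel: admittances add. Y = 1/R + 1/(jωL) + jωC
Y = (0.00137 + j0.00613) S
|Y| = 0.00629 S → |Z| = 1/|Y| = 159 Ω, ∠Z = −∠Y = -77.4°
I = V/|Z| = 239 mA
P = VI cos φ = 38 × 0.239 × cos(-77.4°) = 1.98 W

1.98 W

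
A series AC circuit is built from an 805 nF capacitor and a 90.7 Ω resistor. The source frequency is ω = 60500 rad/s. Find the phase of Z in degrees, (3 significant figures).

X_C = 1/(ωC) = 20.5 Ω
Z = 90.7 − j20.5 Ω
|Z| = √(90.7² + 20.5²) = 93.0 Ω
∠Z = arctan(-20.5/90.7) = -12.8°

-12.8°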